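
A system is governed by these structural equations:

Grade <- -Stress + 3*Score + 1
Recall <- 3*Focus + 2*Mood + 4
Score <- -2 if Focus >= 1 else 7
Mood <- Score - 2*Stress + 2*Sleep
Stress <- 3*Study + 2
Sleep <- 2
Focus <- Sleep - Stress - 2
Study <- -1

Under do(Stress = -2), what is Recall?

22

The intervention breaks the incoming arrows to Stress: Stress <- 3*Study + 2 no longer applies, and Stress = -2.
Focus = Sleep - Stress - 2  [with Sleep=2, Stress=-2]  = 2
Score = -2 if Focus >= 1 else 7  [with Focus=2]  = -2
Mood = Score - 2*Stress + 2*Sleep  [with Score=-2, Stress=-2, Sleep=2]  = 6
Recall = 3*Focus + 2*Mood + 4  [with Focus=2, Mood=6]  = 22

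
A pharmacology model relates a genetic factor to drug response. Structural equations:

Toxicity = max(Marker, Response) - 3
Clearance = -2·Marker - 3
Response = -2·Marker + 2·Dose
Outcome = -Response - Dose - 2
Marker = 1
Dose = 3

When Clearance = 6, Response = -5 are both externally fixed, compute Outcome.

0

The joint intervention fixes Clearance = 6, Response = -5, removing each variable's own equation.
Outcome = -Response - Dose - 2  [with Response=-5, Dose=3]  = 0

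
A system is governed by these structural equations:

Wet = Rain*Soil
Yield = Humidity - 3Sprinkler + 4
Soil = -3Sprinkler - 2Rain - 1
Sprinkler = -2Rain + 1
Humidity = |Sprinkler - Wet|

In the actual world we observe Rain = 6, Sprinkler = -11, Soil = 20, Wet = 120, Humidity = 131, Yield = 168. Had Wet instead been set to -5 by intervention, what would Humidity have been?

6

Intervening sets Wet = -5 and removes its equation (Wet = Rain*Soil).
Sprinkler = -2Rain + 1  [with Rain=6]  = -11
Humidity = |Sprinkler - Wet|  [with Sprinkler=-11, Wet=-5]  = 6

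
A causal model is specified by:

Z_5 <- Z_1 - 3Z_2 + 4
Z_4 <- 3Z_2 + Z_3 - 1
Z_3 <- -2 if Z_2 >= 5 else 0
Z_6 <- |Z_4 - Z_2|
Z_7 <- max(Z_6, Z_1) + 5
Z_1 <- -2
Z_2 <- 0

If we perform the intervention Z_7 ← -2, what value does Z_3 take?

0

Intervening sets Z_7 = -2 and removes its equation (Z_7 <- max(Z_6, Z_1) + 5).
Z_3 is not downstream of the intervention, so its value is determined by the original equations.
Z_3 = -2 if Z_2 >= 5 else 0  [with Z_2=0]  = 0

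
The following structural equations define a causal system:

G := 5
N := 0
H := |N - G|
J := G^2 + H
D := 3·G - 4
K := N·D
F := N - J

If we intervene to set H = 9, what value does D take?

11

do(H=9) replaces the equation H := |N - G| with the constant H = 9.
D is not downstream of the intervention, so its value is determined by the original equations.
D = 3·G - 4  [with G=5]  = 11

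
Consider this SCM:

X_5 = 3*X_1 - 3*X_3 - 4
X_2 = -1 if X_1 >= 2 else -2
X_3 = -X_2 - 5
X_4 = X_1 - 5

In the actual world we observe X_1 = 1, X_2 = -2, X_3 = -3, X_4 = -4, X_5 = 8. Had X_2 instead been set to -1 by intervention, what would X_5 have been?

11

do(X_2=-1) replaces the equation X_2 = -1 if X_1 >= 2 else -2 with the constant X_2 = -1.
X_3 = -X_2 - 5  [with X_2=-1]  = -4
X_5 = 3*X_1 - 3*X_3 - 4  [with X_1=1, X_3=-4]  = 11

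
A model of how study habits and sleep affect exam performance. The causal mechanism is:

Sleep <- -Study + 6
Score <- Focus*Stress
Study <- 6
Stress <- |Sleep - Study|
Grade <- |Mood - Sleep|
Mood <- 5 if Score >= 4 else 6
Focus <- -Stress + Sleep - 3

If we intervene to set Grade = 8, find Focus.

Under do(Grade=8), the mechanism Grade <- |Mood - Sleep| is discarded; Grade is fixed at 8.
Since Focus is not a descendant of the intervened variable, it is unaffected.
Sleep = -Study + 6  [with Study=6]  = 0
Stress = |Sleep - Study|  [with Sleep=0, Study=6]  = 6
Focus = -Stress + Sleep - 3  [with Stress=6, Sleep=0]  = -9

-9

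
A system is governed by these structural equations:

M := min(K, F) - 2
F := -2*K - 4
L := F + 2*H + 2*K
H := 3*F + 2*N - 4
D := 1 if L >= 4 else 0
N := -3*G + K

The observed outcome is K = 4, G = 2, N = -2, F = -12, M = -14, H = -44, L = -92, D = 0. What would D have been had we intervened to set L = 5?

do(L=5) replaces the equation L := F + 2*H + 2*K with the constant L = 5.
D = 1 if L >= 4 else 0  [with L=5]  = 1

1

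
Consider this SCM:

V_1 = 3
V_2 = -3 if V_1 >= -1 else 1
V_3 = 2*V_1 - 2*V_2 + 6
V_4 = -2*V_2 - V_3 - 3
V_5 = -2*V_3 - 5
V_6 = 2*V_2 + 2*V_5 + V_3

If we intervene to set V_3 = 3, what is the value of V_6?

The intervention breaks the incoming arrows to V_3: V_3 = 2*V_1 - 2*V_2 + 6 no longer applies, and V_3 = 3.
V_2 = -3 if V_1 >= -1 else 1  [with V_1=3]  = -3
V_5 = -2*V_3 - 5  [with V_3=3]  = -11
V_6 = 2*V_2 + 2*V_5 + V_3  [with V_2=-3, V_5=-11, V_3=3]  = -25

-25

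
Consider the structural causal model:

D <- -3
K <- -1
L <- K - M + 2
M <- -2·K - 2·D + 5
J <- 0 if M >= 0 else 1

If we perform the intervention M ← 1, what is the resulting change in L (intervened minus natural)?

The intervention breaks the incoming arrows to M: M <- -2·K - 2·D + 5 no longer applies, and M = 1.
L = K - M + 2  [with K=-1, M=1]  = 0
Without intervention: M = -2·K - 2·D + 5  [with K=-1, D=-3]  = 13; L = K - M + 2  [with K=-1, M=13]  = -12.
Change = 0 − (-12) = 12.

12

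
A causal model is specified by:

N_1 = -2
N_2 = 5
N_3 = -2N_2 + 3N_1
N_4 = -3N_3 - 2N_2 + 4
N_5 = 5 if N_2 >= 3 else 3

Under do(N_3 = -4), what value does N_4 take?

6

The intervention breaks the incoming arrows to N_3: N_3 = -2N_2 + 3N_1 no longer applies, and N_3 = -4.
N_4 = -3N_3 - 2N_2 + 4  [with N_3=-4, N_2=5]  = 6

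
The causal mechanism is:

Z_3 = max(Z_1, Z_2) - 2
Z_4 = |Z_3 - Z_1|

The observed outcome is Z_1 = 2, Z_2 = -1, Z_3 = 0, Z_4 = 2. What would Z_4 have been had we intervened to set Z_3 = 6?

4

The intervention breaks the incoming arrows to Z_3: Z_3 = max(Z_1, Z_2) - 2 no longer applies, and Z_3 = 6.
Z_4 = |Z_3 - Z_1|  [with Z_3=6, Z_1=2]  = 4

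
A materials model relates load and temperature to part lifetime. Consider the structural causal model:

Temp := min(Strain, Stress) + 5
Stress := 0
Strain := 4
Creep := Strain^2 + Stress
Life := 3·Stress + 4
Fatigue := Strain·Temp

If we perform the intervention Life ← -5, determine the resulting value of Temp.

do(Life=-5) replaces the equation Life := 3·Stress + 4 with the constant Life = -5.
Temp is not downstream of the intervention, so its value is determined by the original equations.
Temp = min(Strain, Stress) + 5  [with Strain=4, Stress=0]  = 5

5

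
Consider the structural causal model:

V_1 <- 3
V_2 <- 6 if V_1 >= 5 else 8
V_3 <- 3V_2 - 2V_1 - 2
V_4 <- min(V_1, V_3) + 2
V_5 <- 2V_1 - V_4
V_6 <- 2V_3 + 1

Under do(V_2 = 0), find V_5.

12

do(V_2=0) replaces the equation V_2 <- 6 if V_1 >= 5 else 8 with the constant V_2 = 0.
V_3 = 3V_2 - 2V_1 - 2  [with V_2=0, V_1=3]  = -8
V_4 = min(V_1, V_3) + 2  [with V_1=3, V_3=-8]  = -6
V_5 = 2V_1 - V_4  [with V_1=3, V_4=-6]  = 12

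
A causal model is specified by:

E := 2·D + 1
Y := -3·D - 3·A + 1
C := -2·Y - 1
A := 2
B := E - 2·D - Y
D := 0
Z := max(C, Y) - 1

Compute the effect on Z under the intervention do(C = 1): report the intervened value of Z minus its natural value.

Under do(C=1), the mechanism C := -2·Y - 1 is discarded; C is fixed at 1.
Y = -3·D - 3·A + 1  [with D=0, A=2]  = -5
Z = max(C, Y) - 1  [with C=1, Y=-5]  = 0
Without intervention: Y = -3·D - 3·A + 1  [with D=0, A=2]  = -5; C = -2·Y - 1  [with Y=-5]  = 9; Z = max(C, Y) - 1  [with C=9, Y=-5]  = 8.
Change = 0 − 8 = -8.

-8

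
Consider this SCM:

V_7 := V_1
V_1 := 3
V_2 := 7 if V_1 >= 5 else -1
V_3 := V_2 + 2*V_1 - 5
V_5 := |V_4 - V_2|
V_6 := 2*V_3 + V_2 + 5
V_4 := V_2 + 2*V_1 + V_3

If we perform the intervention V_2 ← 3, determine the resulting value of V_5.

do(V_2=3) replaces the equation V_2 := 7 if V_1 >= 5 else -1 with the constant V_2 = 3.
V_3 = V_2 + 2*V_1 - 5  [with V_2=3, V_1=3]  = 4
V_4 = V_2 + 2*V_1 + V_3  [with V_2=3, V_1=3, V_3=4]  = 13
V_5 = |V_4 - V_2|  [with V_4=13, V_2=3]  = 10

10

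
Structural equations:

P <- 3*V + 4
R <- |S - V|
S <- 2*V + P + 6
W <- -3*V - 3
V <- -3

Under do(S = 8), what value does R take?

The intervention breaks the incoming arrows to S: S <- 2*V + P + 6 no longer applies, and S = 8.
R = |S - V|  [with S=8, V=-3]  = 11

11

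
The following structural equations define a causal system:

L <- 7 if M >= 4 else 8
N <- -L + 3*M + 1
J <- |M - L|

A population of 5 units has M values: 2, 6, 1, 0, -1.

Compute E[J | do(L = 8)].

Under do(L=8), L's equation is replaced by L=8 for every unit. Per-unit J: 6, 2, 7, 8, 9. Mean = 6.4.

6.4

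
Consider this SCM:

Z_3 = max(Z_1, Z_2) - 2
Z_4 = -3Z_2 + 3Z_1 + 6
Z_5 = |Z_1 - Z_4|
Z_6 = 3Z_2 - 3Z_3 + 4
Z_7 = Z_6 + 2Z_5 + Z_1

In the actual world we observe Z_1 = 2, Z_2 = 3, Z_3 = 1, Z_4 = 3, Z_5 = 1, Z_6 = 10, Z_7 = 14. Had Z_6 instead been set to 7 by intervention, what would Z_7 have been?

Intervening sets Z_6 = 7 and removes its equation (Z_6 = 3Z_2 - 3Z_3 + 4).
Z_4 = -3Z_2 + 3Z_1 + 6  [with Z_2=3, Z_1=2]  = 3
Z_5 = |Z_1 - Z_4|  [with Z_1=2, Z_4=3]  = 1
Z_7 = Z_6 + 2Z_5 + Z_1  [with Z_6=7, Z_5=1, Z_1=2]  = 11

11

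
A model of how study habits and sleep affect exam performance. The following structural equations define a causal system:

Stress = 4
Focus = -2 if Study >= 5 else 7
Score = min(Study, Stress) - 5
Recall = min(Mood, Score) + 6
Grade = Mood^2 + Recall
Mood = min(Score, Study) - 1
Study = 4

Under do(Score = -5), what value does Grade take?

36

The intervention breaks the incoming arrows to Score: Score = min(Study, Stress) - 5 no longer applies, and Score = -5.
Mood = min(Score, Study) - 1  [with Score=-5, Study=4]  = -6
Recall = min(Mood, Score) + 6  [with Mood=-6, Score=-5]  = 0
Grade = Mood^2 + Recall  [with Mood=-6, Recall=0]  = 36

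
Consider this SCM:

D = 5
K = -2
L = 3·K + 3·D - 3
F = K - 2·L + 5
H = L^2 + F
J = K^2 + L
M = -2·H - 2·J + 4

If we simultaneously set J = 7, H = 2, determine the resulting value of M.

-14

Setting J = 7, H = 2 by intervention discards those variables' equations.
M = -2·H - 2·J + 4  [with H=2, J=7]  = -14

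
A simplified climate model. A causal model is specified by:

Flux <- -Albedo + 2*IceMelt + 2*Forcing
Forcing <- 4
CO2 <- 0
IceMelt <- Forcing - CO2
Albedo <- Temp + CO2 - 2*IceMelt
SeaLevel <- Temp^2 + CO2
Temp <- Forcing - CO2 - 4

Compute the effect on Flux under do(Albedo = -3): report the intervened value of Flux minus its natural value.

-5

Under do(Albedo=-3), the mechanism Albedo <- Temp + CO2 - 2*IceMelt is discarded; Albedo is fixed at -3.
IceMelt = Forcing - CO2  [with Forcing=4, CO2=0]  = 4
Flux = -Albedo + 2*IceMelt + 2*Forcing  [with Albedo=-3, IceMelt=4, Forcing=4]  = 19
Without intervention: Temp = Forcing - CO2 - 4  [with Forcing=4, CO2=0]  = 0; IceMelt = Forcing - CO2  [with Forcing=4, CO2=0]  = 4; Albedo = Temp + CO2 - 2*IceMelt  [with Temp=0, CO2=0, IceMelt=4]  = -8; Flux = -Albedo + 2*IceMelt + 2*Forcing  [with Albedo=-8, IceMelt=4, Forcing=4]  = 24.
Change = 19 − 24 = -5.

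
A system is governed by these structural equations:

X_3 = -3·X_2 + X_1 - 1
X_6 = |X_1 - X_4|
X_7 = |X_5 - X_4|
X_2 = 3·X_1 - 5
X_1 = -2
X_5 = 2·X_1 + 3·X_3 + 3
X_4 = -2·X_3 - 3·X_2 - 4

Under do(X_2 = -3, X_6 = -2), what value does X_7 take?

24

Setting X_2 = -3, X_6 = -2 by intervention discards those variables' equations.
X_3 = -3·X_2 + X_1 - 1  [with X_2=-3, X_1=-2]  = 6
X_4 = -2·X_3 - 3·X_2 - 4  [with X_3=6, X_2=-3]  = -7
X_5 = 2·X_1 + 3·X_3 + 3  [with X_1=-2, X_3=6]  = 17
X_7 = |X_5 - X_4|  [with X_5=17, X_4=-7]  = 24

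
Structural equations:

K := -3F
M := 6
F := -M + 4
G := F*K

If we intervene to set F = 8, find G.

-192

Under do(F=8), the mechanism F := -M + 4 is discarded; F is fixed at 8.
K = -3F  [with F=8]  = -24
G = F*K  [with F=8, K=-24]  = -192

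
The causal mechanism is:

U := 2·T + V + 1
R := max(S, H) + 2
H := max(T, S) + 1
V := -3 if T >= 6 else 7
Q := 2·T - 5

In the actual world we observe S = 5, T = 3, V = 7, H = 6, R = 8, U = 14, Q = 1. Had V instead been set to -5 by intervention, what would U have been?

2

The intervention breaks the incoming arrows to V: V := -3 if T >= 6 else 7 no longer applies, and V = -5.
U = 2·T + V + 1  [with T=3, V=-5]  = 2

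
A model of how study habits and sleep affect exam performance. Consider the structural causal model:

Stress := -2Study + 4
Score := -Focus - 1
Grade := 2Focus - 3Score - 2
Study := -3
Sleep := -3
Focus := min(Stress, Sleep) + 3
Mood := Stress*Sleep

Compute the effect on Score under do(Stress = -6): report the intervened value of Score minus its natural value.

do(Stress=-6) replaces the equation Stress := -2Study + 4 with the constant Stress = -6.
Focus = min(Stress, Sleep) + 3  [with Stress=-6, Sleep=-3]  = -3
Score = -Focus - 1  [with Focus=-3]  = 2
Without intervention: Stress = -2Study + 4  [with Study=-3]  = 10; Focus = min(Stress, Sleep) + 3  [with Stress=10, Sleep=-3]  = 0; Score = -Focus - 1  [with Focus=0]  = -1.
Change = 2 − (-1) = 3.

3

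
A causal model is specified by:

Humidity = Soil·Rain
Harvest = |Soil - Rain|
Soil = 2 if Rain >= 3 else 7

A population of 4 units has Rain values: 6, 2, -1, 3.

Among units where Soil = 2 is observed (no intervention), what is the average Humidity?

9

Observing Soil=2 restricts to units where Soil's equation naturally yields 2: Rain ∈ {6, 3}. In that subpopulation Humidity = 12, 6, mean 9.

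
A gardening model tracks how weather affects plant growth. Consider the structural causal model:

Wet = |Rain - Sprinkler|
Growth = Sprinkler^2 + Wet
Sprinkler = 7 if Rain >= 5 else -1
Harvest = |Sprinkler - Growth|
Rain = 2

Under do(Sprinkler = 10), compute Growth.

108

Under do(Sprinkler=10), the mechanism Sprinkler = 7 if Rain >= 5 else -1 is discarded; Sprinkler is fixed at 10.
Wet = |Rain - Sprinkler|  [with Rain=2, Sprinkler=10]  = 8
Growth = Sprinkler^2 + Wet  [with Sprinkler=10, Wet=8]  = 108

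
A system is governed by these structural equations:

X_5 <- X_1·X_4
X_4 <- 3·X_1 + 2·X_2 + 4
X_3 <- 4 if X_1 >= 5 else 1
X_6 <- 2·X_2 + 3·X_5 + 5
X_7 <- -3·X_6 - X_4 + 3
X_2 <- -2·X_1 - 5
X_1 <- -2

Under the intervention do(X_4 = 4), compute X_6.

Under do(X_4=4), the mechanism X_4 <- 3·X_1 + 2·X_2 + 4 is discarded; X_4 is fixed at 4.
X_2 = -2·X_1 - 5  [with X_1=-2]  = -1
X_5 = X_1·X_4  [with X_1=-2, X_4=4]  = -8
X_6 = 2·X_2 + 3·X_5 + 5  [with X_2=-1, X_5=-8]  = -21

-21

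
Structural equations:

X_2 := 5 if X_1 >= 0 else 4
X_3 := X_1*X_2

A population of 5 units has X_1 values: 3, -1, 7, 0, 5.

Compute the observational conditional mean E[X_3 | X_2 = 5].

18.75

Observing X_2=5 restricts to units where X_2's equation naturally yields 5: X_1 ∈ {3, 7, 0, 5}. In that subpopulation X_3 = 15, 35, 0, 25, mean 18.75.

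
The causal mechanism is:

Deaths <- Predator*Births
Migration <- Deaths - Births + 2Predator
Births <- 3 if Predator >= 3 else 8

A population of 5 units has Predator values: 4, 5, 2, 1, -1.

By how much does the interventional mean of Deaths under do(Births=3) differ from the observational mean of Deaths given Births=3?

do(Births=3) breaks Births's dependence on Predator. With Births=3 fixed, Deaths across the units is 12, 15, 6, 3, -3, mean 6.6.
Conditioning on Births=3 selects the 2 unit(s) with Predator ∈ {4, 5}. Their Deaths values: 12, 15. Mean = 13.5.
Difference = 6.6 − 13.5 = -6.9.

-6.9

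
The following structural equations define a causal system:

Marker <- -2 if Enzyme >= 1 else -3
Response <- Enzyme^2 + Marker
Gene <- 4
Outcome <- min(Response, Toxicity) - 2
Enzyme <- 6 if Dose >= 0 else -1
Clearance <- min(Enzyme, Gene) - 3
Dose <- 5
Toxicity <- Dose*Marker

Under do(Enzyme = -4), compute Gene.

Under do(Enzyme=-4), the mechanism Enzyme <- 6 if Dose >= 0 else -1 is discarded; Enzyme is fixed at -4.
Gene is not downstream of the intervention, so its value is determined by the original equations.

4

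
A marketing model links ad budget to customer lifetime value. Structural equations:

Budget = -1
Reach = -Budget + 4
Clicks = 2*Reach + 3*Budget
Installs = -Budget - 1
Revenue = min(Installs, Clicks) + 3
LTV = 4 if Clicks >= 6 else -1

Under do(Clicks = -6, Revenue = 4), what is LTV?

Setting Clicks = -6, Revenue = 4 by intervention discards those variables' equations.
LTV = 4 if Clicks >= 6 else -1  [with Clicks=-6]  = -1

-1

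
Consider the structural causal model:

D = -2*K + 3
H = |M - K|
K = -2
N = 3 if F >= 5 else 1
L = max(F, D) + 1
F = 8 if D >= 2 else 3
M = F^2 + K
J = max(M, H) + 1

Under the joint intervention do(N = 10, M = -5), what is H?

Setting N = 10, M = -5 by intervention discards those variables' equations.
H = |M - K|  [with M=-5, K=-2]  = 3

3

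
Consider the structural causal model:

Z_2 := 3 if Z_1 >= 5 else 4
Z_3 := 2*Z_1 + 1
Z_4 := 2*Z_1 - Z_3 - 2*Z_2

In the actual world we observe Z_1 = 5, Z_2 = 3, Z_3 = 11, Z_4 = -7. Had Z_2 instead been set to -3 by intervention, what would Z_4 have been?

Under do(Z_2=-3), the mechanism Z_2 := 3 if Z_1 >= 5 else 4 is discarded; Z_2 is fixed at -3.
Z_3 = 2*Z_1 + 1  [with Z_1=5]  = 11
Z_4 = 2*Z_1 - Z_3 - 2*Z_2  [with Z_1=5, Z_3=11, Z_2=-3]  = 5

5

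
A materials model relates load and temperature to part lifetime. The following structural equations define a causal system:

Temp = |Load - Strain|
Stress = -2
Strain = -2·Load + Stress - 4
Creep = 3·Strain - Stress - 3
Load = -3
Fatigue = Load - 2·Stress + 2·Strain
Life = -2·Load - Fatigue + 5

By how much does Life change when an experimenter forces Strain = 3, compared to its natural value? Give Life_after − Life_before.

The intervention breaks the incoming arrows to Strain: Strain = -2·Load + Stress - 4 no longer applies, and Strain = 3.
Fatigue = Load - 2·Stress + 2·Strain  [with Load=-3, Stress=-2, Strain=3]  = 7
Life = -2·Load - Fatigue + 5  [with Load=-3, Fatigue=7]  = 4
Without intervention: Strain = -2·Load + Stress - 4  [with Load=-3, Stress=-2]  = 0; Fatigue = Load - 2·Stress + 2·Strain  [with Load=-3, Stress=-2, Strain=0]  = 1; Life = -2·Load - Fatigue + 5  [with Load=-3, Fatigue=1]  = 10.
Change = 4 − 10 = -6.

-6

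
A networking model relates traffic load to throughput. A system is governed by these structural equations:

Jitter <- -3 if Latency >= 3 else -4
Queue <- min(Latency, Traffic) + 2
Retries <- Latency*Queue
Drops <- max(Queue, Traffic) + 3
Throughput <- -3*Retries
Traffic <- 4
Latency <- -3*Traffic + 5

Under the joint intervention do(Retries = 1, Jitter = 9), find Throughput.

Under do(Retries = 1, Jitter = 9), each intervened variable's structural equation is replaced by its fixed value.
Throughput = -3*Retries  [with Retries=1]  = -3

-3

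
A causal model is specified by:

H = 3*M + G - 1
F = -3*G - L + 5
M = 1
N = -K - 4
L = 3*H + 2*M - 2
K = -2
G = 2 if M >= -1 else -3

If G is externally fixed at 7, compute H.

9

do(G=7) replaces the equation G = 2 if M >= -1 else -3 with the constant G = 7.
H = 3*M + G - 1  [with M=1, G=7]  = 9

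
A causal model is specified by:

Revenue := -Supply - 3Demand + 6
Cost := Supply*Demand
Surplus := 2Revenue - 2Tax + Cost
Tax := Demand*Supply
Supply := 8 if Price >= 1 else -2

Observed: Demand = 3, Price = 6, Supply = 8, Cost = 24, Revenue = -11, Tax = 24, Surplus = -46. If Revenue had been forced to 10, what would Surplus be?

-4

Under do(Revenue=10), the mechanism Revenue := -Supply - 3Demand + 6 is discarded; Revenue is fixed at 10.
Supply = 8 if Price >= 1 else -2  [with Price=6]  = 8
Cost = Supply*Demand  [with Supply=8, Demand=3]  = 24
Tax = Demand*Supply  [with Demand=3, Supply=8]  = 24
Surplus = 2Revenue - 2Tax + Cost  [with Revenue=10, Tax=24, Cost=24]  = -4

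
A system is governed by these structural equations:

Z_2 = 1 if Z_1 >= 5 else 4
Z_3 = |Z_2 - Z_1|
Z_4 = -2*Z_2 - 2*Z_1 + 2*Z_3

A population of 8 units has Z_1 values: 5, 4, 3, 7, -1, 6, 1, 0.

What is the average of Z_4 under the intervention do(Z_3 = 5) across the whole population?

-2

Every unit gets Z_3=5 under the intervention. Z_4 values become -2, -6, -4, -6, 4, -4, 0, 2; E[Z_4|do(Z_3=5)] = -2.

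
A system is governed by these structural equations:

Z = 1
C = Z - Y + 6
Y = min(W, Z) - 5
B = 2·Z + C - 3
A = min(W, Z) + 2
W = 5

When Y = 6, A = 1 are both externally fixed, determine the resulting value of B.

The joint intervention fixes Y = 6, A = 1, removing each variable's own equation.
C = Z - Y + 6  [with Z=1, Y=6]  = 1
B = 2·Z + C - 3  [with Z=1, C=1]  = 0

0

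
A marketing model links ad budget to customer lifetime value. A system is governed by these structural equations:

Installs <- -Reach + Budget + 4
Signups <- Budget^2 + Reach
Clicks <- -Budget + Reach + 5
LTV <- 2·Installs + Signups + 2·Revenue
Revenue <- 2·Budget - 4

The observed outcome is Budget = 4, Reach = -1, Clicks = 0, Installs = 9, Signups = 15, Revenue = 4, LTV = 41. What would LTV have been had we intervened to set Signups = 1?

27

Under do(Signups=1), the mechanism Signups <- Budget^2 + Reach is discarded; Signups is fixed at 1.
Installs = -Reach + Budget + 4  [with Reach=-1, Budget=4]  = 9
Revenue = 2·Budget - 4  [with Budget=4]  = 4
LTV = 2·Installs + Signups + 2·Revenue  [with Installs=9, Signups=1, Revenue=4]  = 27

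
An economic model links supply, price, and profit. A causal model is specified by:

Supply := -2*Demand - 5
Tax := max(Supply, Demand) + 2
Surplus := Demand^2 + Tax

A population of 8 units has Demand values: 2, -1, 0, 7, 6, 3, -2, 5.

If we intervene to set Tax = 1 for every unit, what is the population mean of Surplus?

The intervention sets Tax=1 in all 8 units regardless of Demand. Recomputing Surplus per unit gives 5, 2, 1, 50, 37, 10, 5, 26; average 17.

17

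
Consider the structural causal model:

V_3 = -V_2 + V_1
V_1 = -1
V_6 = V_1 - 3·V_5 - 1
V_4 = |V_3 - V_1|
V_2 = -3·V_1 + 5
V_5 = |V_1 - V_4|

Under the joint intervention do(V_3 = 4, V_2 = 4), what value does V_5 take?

Setting V_3 = 4, V_2 = 4 by intervention discards those variables' equations.
V_4 = |V_3 - V_1|  [with V_3=4, V_1=-1]  = 5
V_5 = |V_1 - V_4|  [with V_1=-1, V_4=5]  = 6

6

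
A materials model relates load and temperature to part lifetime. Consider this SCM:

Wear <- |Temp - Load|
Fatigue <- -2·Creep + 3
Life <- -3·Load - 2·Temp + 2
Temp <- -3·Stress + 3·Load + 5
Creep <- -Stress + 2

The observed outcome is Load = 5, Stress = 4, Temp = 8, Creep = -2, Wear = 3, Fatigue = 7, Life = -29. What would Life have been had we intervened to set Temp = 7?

-27

The intervention breaks the incoming arrows to Temp: Temp <- -3·Stress + 3·Load + 5 no longer applies, and Temp = 7.
Life = -3·Load - 2·Temp + 2  [with Load=5, Temp=7]  = -27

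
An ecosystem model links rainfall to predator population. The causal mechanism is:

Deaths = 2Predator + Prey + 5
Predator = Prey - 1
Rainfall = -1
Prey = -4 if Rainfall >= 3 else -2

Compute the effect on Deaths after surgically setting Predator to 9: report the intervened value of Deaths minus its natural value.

24

The intervention breaks the incoming arrows to Predator: Predator = Prey - 1 no longer applies, and Predator = 9.
Prey = -4 if Rainfall >= 3 else -2  [with Rainfall=-1]  = -2
Deaths = 2Predator + Prey + 5  [with Predator=9, Prey=-2]  = 21
Without intervention: Prey = -4 if Rainfall >= 3 else -2  [with Rainfall=-1]  = -2; Predator = Prey - 1  [with Prey=-2]  = -3; Deaths = 2Predator + Prey + 5  [with Predator=-3, Prey=-2]  = -3.
Change = 21 − (-3) = 24.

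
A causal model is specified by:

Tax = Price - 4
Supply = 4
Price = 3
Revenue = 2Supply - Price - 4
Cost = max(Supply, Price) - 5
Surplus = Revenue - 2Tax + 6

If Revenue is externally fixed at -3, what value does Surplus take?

5

Under do(Revenue=-3), the mechanism Revenue = 2Supply - Price - 4 is discarded; Revenue is fixed at -3.
Tax = Price - 4  [with Price=3]  = -1
Surplus = Revenue - 2Tax + 6  [with Revenue=-3, Tax=-1]  = 5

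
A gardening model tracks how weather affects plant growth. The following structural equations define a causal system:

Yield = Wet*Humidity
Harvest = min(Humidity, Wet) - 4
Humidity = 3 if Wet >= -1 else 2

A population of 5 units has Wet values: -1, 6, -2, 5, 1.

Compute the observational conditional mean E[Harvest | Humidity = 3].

-2.5

Observing Humidity=3 restricts to units where Humidity's equation naturally yields 3: Wet ∈ {-1, 6, 5, 1}. In that subpopulation Harvest = -5, -1, -1, -3, mean -2.5.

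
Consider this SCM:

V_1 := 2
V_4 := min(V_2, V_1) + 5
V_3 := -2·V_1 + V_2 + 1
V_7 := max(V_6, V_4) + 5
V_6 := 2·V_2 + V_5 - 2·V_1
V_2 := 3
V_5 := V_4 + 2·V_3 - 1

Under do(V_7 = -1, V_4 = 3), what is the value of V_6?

Setting V_7 = -1, V_4 = 3 by intervention discards those variables' equations.
V_3 = -2·V_1 + V_2 + 1  [with V_1=2, V_2=3]  = 0
V_5 = V_4 + 2·V_3 - 1  [with V_4=3, V_3=0]  = 2
V_6 = 2·V_2 + V_5 - 2·V_1  [with V_2=3, V_5=2, V_1=2]  = 4

4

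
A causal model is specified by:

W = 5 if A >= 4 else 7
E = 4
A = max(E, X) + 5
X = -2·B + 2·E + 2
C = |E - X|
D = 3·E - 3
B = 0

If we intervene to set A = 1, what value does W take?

Under do(A=1), the mechanism A = max(E, X) + 5 is discarded; A is fixed at 1.
W = 5 if A >= 4 else 7  [with A=1]  = 7

7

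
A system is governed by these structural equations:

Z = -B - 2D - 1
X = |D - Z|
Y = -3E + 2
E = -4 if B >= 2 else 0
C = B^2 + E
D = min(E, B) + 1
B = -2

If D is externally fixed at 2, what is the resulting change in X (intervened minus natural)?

Under do(D=2), the mechanism D = min(E, B) + 1 is discarded; D is fixed at 2.
Z = -B - 2D - 1  [with B=-2, D=2]  = -3
X = |D - Z|  [with D=2, Z=-3]  = 5
Without intervention: E = -4 if B >= 2 else 0  [with B=-2]  = 0; D = min(E, B) + 1  [with E=0, B=-2]  = -1; Z = -B - 2D - 1  [with B=-2, D=-1]  = 3; X = |D - Z|  [with D=-1, Z=3]  = 4.
Change = 5 − 4 = 1.

1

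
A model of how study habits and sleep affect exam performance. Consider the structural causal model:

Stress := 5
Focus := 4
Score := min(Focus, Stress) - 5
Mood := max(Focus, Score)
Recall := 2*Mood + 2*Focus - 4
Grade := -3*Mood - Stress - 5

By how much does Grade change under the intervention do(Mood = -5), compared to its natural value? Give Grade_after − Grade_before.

Under do(Mood=-5), the mechanism Mood := max(Focus, Score) is discarded; Mood is fixed at -5.
Grade = -3*Mood - Stress - 5  [with Mood=-5, Stress=5]  = 5
Without intervention: Score = min(Focus, Stress) - 5  [with Focus=4, Stress=5]  = -1; Mood = max(Focus, Score)  [with Focus=4, Score=-1]  = 4; Grade = -3*Mood - Stress - 5  [with Mood=4, Stress=5]  = -22.
Change = 5 − (-22) = 27.

27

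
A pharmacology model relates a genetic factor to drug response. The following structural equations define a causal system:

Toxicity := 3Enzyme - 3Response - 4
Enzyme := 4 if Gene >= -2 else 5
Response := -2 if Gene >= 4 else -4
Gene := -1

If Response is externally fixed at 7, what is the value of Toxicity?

The intervention breaks the incoming arrows to Response: Response := -2 if Gene >= 4 else -4 no longer applies, and Response = 7.
Enzyme = 4 if Gene >= -2 else 5  [with Gene=-1]  = 4
Toxicity = 3Enzyme - 3Response - 4  [with Enzyme=4, Response=7]  = -13

-13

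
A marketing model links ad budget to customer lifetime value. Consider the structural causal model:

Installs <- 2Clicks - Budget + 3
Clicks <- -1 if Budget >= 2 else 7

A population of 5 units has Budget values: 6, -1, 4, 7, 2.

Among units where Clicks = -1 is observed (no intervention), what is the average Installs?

-3.75

E[Installs|Clicks=-1] averages over only the 4 units with Clicks=-1 (Budget = 6, 4, 7, 2): Installs = -5, -3, -6, -1, mean -3.75.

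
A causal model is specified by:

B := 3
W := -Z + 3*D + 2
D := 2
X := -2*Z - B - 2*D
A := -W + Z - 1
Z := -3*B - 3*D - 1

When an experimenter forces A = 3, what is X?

do(A=3) replaces the equation A := -W + Z - 1 with the constant A = 3.
No directed path runs from A to X, so X keeps its natural value.
Z = -3*B - 3*D - 1  [with B=3, D=2]  = -16
X = -2*Z - B - 2*D  [with Z=-16, B=3, D=2]  = 25

25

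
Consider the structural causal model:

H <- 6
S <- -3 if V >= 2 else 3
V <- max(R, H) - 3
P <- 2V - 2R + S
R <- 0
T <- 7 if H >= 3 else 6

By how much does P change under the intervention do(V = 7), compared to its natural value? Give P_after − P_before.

Under do(V=7), the mechanism V <- max(R, H) - 3 is discarded; V is fixed at 7.
S = -3 if V >= 2 else 3  [with V=7]  = -3
P = 2V - 2R + S  [with V=7, R=0, S=-3]  = 11
Without intervention: V = max(R, H) - 3  [with R=0, H=6]  = 3; S = -3 if V >= 2 else 3  [with V=3]  = -3; P = 2V - 2R + S  [with V=3, R=0, S=-3]  = 3.
Change = 11 − 3 = 8.

8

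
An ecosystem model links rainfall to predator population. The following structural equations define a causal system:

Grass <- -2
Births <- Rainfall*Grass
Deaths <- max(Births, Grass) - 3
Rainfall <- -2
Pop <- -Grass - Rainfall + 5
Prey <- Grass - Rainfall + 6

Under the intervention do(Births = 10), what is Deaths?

Intervening sets Births = 10 and removes its equation (Births <- Rainfall*Grass).
Deaths = max(Births, Grass) - 3  [with Births=10, Grass=-2]  = 7

7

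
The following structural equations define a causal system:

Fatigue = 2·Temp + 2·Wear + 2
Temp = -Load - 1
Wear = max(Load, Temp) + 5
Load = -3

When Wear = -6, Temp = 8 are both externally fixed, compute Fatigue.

The joint intervention fixes Wear = -6, Temp = 8, removing each variable's own equation.
Fatigue = 2·Temp + 2·Wear + 2  [with Temp=8, Wear=-6]  = 6

6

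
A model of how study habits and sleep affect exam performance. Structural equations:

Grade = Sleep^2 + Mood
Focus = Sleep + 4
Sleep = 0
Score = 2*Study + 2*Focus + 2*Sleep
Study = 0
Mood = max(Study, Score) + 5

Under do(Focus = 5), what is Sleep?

0

Under do(Focus=5), the mechanism Focus = Sleep + 4 is discarded; Focus is fixed at 5.
Since Sleep is not a descendant of the intervened variable, it is unaffected.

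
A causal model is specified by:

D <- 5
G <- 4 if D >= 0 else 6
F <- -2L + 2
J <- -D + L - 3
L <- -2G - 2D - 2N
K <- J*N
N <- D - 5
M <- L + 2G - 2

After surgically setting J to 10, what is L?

The intervention breaks the incoming arrows to J: J <- -D + L - 3 no longer applies, and J = 10.
Since L is not a descendant of the intervened variable, it is unaffected.
G = 4 if D >= 0 else 6  [with D=5]  = 4
N = D - 5  [with D=5]  = 0
L = -2G - 2D - 2N  [with G=4, D=5, N=0]  = -18

-18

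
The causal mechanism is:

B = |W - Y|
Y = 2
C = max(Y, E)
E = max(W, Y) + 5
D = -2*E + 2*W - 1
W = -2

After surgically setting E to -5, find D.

5

The intervention breaks the incoming arrows to E: E = max(W, Y) + 5 no longer applies, and E = -5.
D = -2*E + 2*W - 1  [with E=-5, W=-2]  = 5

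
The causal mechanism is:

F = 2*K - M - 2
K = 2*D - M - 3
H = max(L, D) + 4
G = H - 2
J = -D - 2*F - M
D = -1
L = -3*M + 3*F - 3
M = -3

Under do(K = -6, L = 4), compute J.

26

The joint intervention fixes K = -6, L = 4, removing each variable's own equation.
F = 2*K - M - 2  [with K=-6, M=-3]  = -11
J = -D - 2*F - M  [with D=-1, F=-11, M=-3]  = 26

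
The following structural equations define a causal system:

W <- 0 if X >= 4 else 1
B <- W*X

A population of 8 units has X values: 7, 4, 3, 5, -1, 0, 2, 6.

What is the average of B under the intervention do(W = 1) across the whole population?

do(W=1) breaks W's dependence on X. With W=1 fixed, B across the units is 7, 4, 3, 5, -1, 0, 2, 6, mean 3.25.

3.25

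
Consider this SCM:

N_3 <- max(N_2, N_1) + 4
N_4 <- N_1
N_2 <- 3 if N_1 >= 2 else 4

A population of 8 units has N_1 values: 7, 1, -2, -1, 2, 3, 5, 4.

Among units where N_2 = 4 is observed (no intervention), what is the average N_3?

8

Conditioning on N_2=4 selects the 3 unit(s) with N_1 ∈ {1, -2, -1}. Their N_3 values: 8, 8, 8. Mean = 8.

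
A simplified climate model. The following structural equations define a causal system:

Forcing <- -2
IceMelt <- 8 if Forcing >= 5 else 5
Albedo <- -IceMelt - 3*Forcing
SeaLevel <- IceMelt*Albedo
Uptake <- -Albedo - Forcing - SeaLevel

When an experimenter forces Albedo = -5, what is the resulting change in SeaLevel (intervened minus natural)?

-30

The intervention breaks the incoming arrows to Albedo: Albedo <- -IceMelt - 3*Forcing no longer applies, and Albedo = -5.
IceMelt = 8 if Forcing >= 5 else 5  [with Forcing=-2]  = 5
SeaLevel = IceMelt*Albedo  [with IceMelt=5, Albedo=-5]  = -25
Without intervention: IceMelt = 8 if Forcing >= 5 else 5  [with Forcing=-2]  = 5; Albedo = -IceMelt - 3*Forcing  [with IceMelt=5, Forcing=-2]  = 1; SeaLevel = IceMelt*Albedo  [with IceMelt=5, Albedo=1]  = 5.
Change = -25 − 5 = -30.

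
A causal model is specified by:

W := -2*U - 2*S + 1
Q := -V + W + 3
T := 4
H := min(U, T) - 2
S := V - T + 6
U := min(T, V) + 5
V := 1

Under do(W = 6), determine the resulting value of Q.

Intervening sets W = 6 and removes its equation (W := -2*U - 2*S + 1).
Q = -V + W + 3  [with V=1, W=6]  = 8

8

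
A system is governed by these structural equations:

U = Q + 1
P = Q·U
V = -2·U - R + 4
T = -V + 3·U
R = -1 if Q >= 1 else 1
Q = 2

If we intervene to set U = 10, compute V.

-15

do(U=10) replaces the equation U = Q + 1 with the constant U = 10.
R = -1 if Q >= 1 else 1  [with Q=2]  = -1
V = -2·U - R + 4  [with U=10, R=-1]  = -15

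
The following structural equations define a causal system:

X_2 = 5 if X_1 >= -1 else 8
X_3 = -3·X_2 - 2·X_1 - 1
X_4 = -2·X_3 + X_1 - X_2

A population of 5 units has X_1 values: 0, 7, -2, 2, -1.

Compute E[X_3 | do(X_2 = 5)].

-18.4

Under do(X_2=5), X_2's equation is replaced by X_2=5 for every unit. Per-unit X_3: -16, -30, -12, -20, -14. Mean = -18.4.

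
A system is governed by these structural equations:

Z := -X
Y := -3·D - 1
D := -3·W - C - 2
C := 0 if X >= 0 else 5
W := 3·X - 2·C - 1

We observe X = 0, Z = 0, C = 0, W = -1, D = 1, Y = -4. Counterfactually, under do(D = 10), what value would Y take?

The intervention breaks the incoming arrows to D: D := -3·W - C - 2 no longer applies, and D = 10.
Y = -3·D - 1  [with D=10]  = -31

-31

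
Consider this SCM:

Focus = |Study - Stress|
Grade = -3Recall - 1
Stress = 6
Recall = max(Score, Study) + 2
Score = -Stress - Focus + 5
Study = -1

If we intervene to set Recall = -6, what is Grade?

17

The intervention breaks the incoming arrows to Recall: Recall = max(Score, Study) + 2 no longer applies, and Recall = -6.
Grade = -3Recall - 1  [with Recall=-6]  = 17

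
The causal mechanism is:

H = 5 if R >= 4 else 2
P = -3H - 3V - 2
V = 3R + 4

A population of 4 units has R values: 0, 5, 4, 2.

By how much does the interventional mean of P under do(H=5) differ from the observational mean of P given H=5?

15.75

The intervention sets H=5 in all 4 units regardless of R. Recomputing P per unit gives -29, -74, -65, -47; average -53.75.
E[P|H=5] averages over only the 2 units with H=5 (R = 5, 4): P = -74, -65, mean -69.5.
Difference = -53.75 − (-69.5) = 15.75.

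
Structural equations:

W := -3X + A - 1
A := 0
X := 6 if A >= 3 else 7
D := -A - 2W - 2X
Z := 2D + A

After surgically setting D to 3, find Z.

6

Intervening sets D = 3 and removes its equation (D := -A - 2W - 2X).
Z = 2D + A  [with D=3, A=0]  = 6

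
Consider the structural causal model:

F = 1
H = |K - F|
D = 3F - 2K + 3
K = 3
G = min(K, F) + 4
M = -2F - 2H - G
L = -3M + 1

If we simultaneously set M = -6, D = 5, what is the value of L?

Under do(M = -6, D = 5), each intervened variable's structural equation is replaced by its fixed value.
L = -3M + 1  [with M=-6]  = 19

19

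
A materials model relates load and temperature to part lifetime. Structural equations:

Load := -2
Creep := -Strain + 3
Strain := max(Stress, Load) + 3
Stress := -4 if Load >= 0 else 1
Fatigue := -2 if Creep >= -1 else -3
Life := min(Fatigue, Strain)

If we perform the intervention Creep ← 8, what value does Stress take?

1

The intervention breaks the incoming arrows to Creep: Creep := -Strain + 3 no longer applies, and Creep = 8.
Since Stress is not a descendant of the intervened variable, it is unaffected.
Stress = -4 if Load >= 0 else 1  [with Load=-2]  = 1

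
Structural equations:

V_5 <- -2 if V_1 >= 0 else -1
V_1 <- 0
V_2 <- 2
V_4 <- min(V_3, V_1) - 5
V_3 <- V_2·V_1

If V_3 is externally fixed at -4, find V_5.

-2

do(V_3=-4) replaces the equation V_3 <- V_2·V_1 with the constant V_3 = -4.
V_5 is not downstream of the intervention, so its value is determined by the original equations.
V_5 = -2 if V_1 >= 0 else -1  [with V_1=0]  = -2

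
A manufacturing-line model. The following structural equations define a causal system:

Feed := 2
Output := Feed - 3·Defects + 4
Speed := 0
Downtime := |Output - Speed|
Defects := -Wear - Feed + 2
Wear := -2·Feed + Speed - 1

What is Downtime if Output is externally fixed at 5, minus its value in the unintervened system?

The intervention breaks the incoming arrows to Output: Output := Feed - 3·Defects + 4 no longer applies, and Output = 5.
Downtime = |Output - Speed|  [with Output=5, Speed=0]  = 5
Without intervention: Wear = -2·Feed + Speed - 1  [with Feed=2, Speed=0]  = -5; Defects = -Wear - Feed + 2  [with Wear=-5, Feed=2]  = 5; Output = Feed - 3·Defects + 4  [with Feed=2, Defects=5]  = -9; Downtime = |Output - Speed|  [with Output=-9, Speed=0]  = 9.
Change = 5 − 9 = -4.

-4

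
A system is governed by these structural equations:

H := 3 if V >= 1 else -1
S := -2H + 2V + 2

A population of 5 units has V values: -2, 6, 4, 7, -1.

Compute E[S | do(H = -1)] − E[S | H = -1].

Every unit gets H=-1 under the intervention. S values become 0, 16, 12, 18, 2; E[S|do(H=-1)] = 9.6.
Conditioning on H=-1 selects the 2 unit(s) with V ∈ {-2, -1}. Their S values: 0, 2. Mean = 1.
Difference = 9.6 − 1 = 8.6.

8.6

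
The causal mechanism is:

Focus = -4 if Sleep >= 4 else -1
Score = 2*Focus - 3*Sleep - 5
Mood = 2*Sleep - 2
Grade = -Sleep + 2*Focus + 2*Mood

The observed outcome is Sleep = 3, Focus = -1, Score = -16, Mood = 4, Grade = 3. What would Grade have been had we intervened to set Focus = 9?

23

do(Focus=9) replaces the equation Focus = -4 if Sleep >= 4 else -1 with the constant Focus = 9.
Mood = 2*Sleep - 2  [with Sleep=3]  = 4
Grade = -Sleep + 2*Focus + 2*Mood  [with Sleep=3, Focus=9, Mood=4]  = 23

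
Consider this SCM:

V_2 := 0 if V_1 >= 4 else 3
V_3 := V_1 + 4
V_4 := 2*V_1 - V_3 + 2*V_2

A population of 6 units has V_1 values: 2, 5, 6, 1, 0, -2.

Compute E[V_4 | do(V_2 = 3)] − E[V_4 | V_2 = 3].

Under do(V_2=3), V_2's equation is replaced by V_2=3 for every unit. Per-unit V_4: 4, 7, 8, 3, 2, 0. Mean = 4.
E[V_4|V_2=3] averages over only the 4 units with V_2=3 (V_1 = 2, 1, 0, -2): V_4 = 4, 3, 2, 0, mean 2.25.
Difference = 4 − 2.25 = 1.75.

1.75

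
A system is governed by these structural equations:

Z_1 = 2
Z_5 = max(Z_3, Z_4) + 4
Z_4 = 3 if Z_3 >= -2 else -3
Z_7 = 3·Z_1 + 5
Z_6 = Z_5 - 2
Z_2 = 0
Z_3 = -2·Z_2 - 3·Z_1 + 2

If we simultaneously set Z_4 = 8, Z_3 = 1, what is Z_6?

10

The joint intervention fixes Z_4 = 8, Z_3 = 1, removing each variable's own equation.
Z_5 = max(Z_3, Z_4) + 4  [with Z_3=1, Z_4=8]  = 12
Z_6 = Z_5 - 2  [with Z_5=12]  = 10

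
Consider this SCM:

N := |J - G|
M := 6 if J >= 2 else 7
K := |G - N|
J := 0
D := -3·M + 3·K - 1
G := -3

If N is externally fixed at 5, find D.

The intervention breaks the incoming arrows to N: N := |J - G| no longer applies, and N = 5.
K = |G - N|  [with G=-3, N=5]  = 8
M = 6 if J >= 2 else 7  [with J=0]  = 7
D = -3·M + 3·K - 1  [with M=7, K=8]  = 2

2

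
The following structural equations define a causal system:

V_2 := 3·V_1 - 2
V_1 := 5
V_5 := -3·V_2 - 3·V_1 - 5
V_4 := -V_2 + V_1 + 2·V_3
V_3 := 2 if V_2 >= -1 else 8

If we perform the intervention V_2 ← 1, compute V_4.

Under do(V_2=1), the mechanism V_2 := 3·V_1 - 2 is discarded; V_2 is fixed at 1.
V_3 = 2 if V_2 >= -1 else 8  [with V_2=1]  = 2
V_4 = -V_2 + V_1 + 2·V_3  [with V_2=1, V_1=5, V_3=2]  = 8

8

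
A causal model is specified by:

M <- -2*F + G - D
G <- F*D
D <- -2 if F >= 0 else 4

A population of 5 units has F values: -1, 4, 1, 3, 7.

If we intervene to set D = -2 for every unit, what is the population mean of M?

Under do(D=-2), D's equation is replaced by D=-2 for every unit. Per-unit M: 6, -14, -2, -10, -26. Mean = -9.2.

-9.2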